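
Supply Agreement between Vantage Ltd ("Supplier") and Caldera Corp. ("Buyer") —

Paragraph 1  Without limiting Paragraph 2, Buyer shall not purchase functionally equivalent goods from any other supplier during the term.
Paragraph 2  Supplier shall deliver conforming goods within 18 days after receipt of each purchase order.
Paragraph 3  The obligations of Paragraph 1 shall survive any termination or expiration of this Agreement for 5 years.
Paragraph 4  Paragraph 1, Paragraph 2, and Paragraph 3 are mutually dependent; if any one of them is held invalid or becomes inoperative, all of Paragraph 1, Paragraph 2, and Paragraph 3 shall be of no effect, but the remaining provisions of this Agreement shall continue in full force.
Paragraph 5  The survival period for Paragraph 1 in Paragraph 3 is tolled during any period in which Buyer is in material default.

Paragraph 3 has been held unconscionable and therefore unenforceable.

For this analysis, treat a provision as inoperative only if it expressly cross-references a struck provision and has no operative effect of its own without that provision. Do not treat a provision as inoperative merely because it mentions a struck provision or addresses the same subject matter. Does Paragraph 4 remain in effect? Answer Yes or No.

Paragraph 3 is struck. Paragraph 5 does nothing except set the tolling of the survival period for Paragraph 1 by reference to Paragraph 3; with Paragraph 3 gone it has no independent effect and is inoperative. Paragraph 4 declares Paragraph 1, Paragraph 2, and Paragraph 3 mutually dependent; since one of them has fallen, all of them are of no effect. That brings down Paragraph 1 and Paragraph 2 as well. The remainder continues in force under Paragraph 4. Only Paragraph 4 remains in effect. Paragraph 4 is among the surviving provisions, so the answer is yes.

Yes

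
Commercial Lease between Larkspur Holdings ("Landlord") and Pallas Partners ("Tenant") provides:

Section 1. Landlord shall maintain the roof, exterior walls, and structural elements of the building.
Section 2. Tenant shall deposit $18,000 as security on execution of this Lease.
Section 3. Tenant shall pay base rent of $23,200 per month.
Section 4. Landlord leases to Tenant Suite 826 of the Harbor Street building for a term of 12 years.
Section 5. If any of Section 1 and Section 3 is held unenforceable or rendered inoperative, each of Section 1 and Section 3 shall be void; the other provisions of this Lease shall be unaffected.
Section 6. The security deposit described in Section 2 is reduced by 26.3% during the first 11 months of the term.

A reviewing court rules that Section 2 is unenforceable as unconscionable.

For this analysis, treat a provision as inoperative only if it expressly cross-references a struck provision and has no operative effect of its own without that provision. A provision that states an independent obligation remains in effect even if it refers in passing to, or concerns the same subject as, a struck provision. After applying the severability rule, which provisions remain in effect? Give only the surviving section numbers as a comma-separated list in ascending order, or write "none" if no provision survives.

Section 2 is struck. Section 6 operates only by reference to Section 2, so it falls with Section 2. Section 5 ties Section 1 and Section 3 together, but none of those is affected here; the remaining provisions continue in force under Section 5. The provisions still in force are Section 1, Section 3, Section 4, and Section 5.

1, 3, 4, 5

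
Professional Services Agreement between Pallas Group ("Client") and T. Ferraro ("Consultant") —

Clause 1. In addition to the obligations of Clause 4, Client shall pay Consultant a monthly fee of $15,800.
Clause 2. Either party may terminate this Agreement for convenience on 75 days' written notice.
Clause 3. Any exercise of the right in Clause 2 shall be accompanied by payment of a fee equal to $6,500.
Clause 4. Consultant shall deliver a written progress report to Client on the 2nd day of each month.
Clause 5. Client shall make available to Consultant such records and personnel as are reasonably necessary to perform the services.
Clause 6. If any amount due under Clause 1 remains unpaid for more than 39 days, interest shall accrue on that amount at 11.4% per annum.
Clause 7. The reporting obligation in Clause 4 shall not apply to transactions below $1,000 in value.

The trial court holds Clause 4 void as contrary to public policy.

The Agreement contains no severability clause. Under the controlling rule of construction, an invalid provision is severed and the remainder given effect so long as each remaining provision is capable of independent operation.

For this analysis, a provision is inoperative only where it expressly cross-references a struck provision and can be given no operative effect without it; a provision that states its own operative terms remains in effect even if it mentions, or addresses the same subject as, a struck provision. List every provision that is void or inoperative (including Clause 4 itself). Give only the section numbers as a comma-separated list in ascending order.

Clause 4 is struck. The whole of Clause 7 is the carve-out from the reporting obligation, defined by reference to Clause 4, so Clause 7 cannot stand once Clause 4 is removed. Clause 1 mentions Clause 4 but its own obligation stands independently of Clause 4, so Clause 1 is not affected. With no severability clause, the stated default rule severs what cannot stand and enforces each remaining provision that can operate on its own. That leaves Clause 1, Clause 2, Clause 3, Clause 5, and Clause 6 in effect.

4, 7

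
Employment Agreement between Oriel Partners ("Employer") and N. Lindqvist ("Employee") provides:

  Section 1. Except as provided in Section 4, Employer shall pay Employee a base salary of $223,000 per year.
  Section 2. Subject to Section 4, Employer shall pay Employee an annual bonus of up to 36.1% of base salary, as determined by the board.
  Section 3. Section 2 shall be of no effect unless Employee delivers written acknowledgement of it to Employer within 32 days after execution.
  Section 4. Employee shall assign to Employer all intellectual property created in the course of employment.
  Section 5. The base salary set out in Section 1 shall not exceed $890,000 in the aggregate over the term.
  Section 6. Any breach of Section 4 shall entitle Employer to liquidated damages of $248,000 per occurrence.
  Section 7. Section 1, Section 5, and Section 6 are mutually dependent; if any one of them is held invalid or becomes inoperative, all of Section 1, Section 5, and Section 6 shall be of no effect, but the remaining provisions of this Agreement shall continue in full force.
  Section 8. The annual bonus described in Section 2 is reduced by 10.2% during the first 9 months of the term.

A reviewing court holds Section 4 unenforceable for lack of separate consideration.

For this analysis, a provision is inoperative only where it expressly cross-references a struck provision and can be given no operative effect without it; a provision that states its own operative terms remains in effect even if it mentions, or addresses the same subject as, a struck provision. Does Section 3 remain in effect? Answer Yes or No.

Yes

Section 4 is struck. Section 6 operates only by reference to Section 4, so it falls with Section 4. Although Section 2 refers to Section 4, its operative terms do not depend on Section 4, so it remains in effect. Section 7 declares Section 1, Section 5, and Section 6 mutually dependent; since one of them has fallen, all of them are of no effect. That brings down Section 1 and Section 5 as well. The remainder continues in force under Section 7. The provisions still in force are Section 2, Section 3, Section 7, and Section 8. Section 3 is among the surviving provisions, so the answer is yes.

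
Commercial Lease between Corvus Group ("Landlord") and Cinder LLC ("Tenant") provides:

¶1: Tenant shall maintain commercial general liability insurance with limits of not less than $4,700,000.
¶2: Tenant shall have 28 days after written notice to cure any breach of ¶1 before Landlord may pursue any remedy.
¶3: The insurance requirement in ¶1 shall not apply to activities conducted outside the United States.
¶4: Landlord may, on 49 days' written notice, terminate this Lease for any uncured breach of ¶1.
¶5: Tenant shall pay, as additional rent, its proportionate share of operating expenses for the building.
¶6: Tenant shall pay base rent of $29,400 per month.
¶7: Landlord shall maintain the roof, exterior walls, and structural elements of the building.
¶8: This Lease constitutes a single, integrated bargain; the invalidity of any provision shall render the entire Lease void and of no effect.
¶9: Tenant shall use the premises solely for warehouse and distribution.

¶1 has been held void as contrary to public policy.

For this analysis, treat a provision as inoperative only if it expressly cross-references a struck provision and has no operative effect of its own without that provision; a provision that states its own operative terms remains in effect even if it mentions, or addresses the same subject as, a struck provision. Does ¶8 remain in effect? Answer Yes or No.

No

¶1 is struck. ¶2 merely fixes the cure period for breach of ¶1; with ¶1 gone it has nothing to operate on and falls away. ¶3 does nothing except set the carve-out from the insurance requirement by reference to ¶1; with ¶1 gone it has no independent effect and is inoperative. The only function of ¶4 is the termination right for breach of ¶1, so it cannot stand once ¶1 is removed. ¶8 provides that the Lease is not severable, so the invalidity of any one provision voids the entire Lease. No provision of the Lease survives. ¶8 is among the inoperative provisions, so the answer is no.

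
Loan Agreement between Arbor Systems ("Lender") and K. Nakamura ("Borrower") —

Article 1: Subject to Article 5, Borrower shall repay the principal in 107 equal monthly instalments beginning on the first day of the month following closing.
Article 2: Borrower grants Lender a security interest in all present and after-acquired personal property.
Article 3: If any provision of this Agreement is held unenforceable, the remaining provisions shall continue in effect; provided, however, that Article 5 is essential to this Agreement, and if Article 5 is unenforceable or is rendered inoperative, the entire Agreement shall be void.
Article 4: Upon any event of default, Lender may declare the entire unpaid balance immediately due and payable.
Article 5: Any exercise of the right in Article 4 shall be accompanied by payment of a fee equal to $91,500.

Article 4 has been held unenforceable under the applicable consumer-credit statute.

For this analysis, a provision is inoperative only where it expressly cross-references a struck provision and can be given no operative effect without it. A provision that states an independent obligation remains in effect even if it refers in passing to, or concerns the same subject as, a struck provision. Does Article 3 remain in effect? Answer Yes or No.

Article 4 is struck. Article 5 has no operative effect of its own apart from Article 4 and is therefore inoperative. Article 3 makes Article 5 an essential term, and Article 5 has been rendered inoperative by the cascade; under Article 3, the entire Agreement is therefore void. No provision of the Agreement survives. Article 3 is among the inoperative provisions, so the answer is no.

No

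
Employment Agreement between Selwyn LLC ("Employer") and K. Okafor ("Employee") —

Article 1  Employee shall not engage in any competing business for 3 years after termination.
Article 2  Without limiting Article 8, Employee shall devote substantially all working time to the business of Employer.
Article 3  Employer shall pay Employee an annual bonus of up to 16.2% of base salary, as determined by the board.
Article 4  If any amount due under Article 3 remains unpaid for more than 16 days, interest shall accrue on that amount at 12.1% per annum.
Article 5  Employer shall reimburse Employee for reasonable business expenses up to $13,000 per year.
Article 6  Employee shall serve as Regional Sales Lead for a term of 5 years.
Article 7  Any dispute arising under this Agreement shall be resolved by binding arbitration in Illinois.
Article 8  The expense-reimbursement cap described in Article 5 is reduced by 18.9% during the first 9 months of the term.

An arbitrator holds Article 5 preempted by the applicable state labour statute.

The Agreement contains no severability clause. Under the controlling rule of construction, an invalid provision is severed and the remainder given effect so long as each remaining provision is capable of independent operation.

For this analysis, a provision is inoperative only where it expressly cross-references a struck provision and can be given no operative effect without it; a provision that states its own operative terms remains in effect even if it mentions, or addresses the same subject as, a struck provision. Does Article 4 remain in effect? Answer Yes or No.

Yes

Article 5 is struck. Article 8 does nothing except set the introductory reduction to the expense-reimbursement cap by reference to Article 5; with Article 5 gone it has no independent effect and is inoperative. Article 2 mentions Article 8 but its own obligation stands independently of Article 8, so Article 2 is not affected. With no severability clause, the stated default rule severs what cannot stand and enforces each remaining provision that can operate on its own. That leaves Article 1, Article 2, Article 3, Article 4, Article 6, and Article 7 in effect. Article 4 is among the surviving provisions, so the answer is yes.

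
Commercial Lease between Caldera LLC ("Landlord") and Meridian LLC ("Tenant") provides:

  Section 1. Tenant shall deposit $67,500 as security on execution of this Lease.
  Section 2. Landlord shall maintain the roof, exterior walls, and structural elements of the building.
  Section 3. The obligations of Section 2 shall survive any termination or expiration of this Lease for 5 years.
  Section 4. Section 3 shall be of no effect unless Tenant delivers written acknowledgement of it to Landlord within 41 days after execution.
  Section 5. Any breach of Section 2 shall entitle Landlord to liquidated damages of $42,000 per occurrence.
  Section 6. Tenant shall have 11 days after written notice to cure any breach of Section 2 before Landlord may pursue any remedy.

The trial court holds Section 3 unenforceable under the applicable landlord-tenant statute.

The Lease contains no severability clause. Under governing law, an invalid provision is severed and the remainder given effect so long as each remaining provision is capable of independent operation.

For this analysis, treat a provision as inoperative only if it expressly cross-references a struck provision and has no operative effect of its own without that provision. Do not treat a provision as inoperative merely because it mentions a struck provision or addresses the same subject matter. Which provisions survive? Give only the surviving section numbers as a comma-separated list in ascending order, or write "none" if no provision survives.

1, 2, 5, 6

Section 3 is struck. Section 4 has no operative effect of its own apart from Section 3 and is therefore inoperative. Under the stated default rule, only provisions that cannot operate independently fall away; the rest are enforced. The provisions still in force are Section 1, Section 2, Section 5, and Section 6.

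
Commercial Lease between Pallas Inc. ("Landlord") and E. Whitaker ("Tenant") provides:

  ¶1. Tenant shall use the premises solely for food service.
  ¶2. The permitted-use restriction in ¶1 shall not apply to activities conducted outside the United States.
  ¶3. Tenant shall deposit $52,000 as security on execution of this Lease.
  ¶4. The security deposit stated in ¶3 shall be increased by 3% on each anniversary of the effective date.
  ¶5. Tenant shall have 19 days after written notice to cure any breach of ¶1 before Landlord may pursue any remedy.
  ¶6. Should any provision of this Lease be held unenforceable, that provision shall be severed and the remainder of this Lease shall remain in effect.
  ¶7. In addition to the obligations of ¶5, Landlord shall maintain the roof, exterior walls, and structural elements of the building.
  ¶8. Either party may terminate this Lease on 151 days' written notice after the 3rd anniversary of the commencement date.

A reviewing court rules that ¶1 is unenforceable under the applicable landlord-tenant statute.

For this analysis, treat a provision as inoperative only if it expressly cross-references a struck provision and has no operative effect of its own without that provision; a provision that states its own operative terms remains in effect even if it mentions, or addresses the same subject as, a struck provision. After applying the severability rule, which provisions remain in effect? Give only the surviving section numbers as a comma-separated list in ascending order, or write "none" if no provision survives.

¶1 is struck. The whole of ¶2 is the carve-out from the permitted-use restriction, defined by reference to ¶1, so ¶2 cannot stand once ¶1 is removed. ¶5 operates only by reference to ¶1, so it falls with ¶1. Although ¶7 refers to ¶5, its operative terms do not depend on ¶5, so it remains in effect. Under the severability clause in ¶6, the remaining provisions continue in force. The provisions still in force are ¶3, ¶4, ¶6, ¶7, and ¶8.

3, 4, 6, 7, 8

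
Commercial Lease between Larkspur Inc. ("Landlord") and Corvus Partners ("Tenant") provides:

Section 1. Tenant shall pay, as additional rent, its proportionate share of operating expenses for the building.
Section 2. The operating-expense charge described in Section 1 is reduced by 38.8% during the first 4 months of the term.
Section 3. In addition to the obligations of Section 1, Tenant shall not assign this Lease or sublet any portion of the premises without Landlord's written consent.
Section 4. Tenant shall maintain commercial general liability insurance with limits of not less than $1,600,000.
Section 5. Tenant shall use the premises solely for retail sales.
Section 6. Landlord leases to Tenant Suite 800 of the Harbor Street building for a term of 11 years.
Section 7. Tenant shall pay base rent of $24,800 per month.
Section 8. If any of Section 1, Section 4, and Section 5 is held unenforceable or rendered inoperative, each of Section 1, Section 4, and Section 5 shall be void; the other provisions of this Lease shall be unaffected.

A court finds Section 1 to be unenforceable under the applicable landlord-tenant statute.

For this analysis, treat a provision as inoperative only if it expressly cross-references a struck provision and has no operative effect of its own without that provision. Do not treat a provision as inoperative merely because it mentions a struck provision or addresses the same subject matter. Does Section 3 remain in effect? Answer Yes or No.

Section 1 is struck. Section 2 operates only by reference to Section 1, so it falls with Section 1. Section 3 mentions Section 1 but its own obligation stands independently of Section 1, so Section 3 is not affected. Section 8 declares Section 1, Section 4, and Section 5 mutually dependent; since one of them has fallen, all of them are of no effect. That brings down Section 4 and Section 5 as well. The remainder continues in force under Section 8. Section 3, Section 6, Section 7, and Section 8 remain in effect. Section 3 is among the surviving provisions, so the answer is yes.

Yes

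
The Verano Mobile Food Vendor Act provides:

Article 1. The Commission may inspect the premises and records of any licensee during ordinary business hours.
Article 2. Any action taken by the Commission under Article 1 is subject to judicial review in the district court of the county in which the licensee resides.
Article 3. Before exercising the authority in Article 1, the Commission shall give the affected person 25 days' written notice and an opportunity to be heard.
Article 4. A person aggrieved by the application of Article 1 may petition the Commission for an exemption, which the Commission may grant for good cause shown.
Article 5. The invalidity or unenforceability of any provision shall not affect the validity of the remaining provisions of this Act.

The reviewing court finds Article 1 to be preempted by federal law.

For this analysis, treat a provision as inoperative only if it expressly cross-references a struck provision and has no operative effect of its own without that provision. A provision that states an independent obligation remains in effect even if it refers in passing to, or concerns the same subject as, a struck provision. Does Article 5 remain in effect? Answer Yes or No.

Article 1 is struck. The only function of Article 2 is the judicial-review right for Article 1, so it cannot stand once Article 1 is removed. Article 3 operates only by reference to Article 1, so it falls with Article 1. Article 4 operates only by reference to Article 1, so it falls with Article 1. Article 5 is a severability clause and preserves every provision that can still be given independent effect. Only Article 5 remains in effect. Article 5 is among the surviving provisions, so the answer is yes.

Yes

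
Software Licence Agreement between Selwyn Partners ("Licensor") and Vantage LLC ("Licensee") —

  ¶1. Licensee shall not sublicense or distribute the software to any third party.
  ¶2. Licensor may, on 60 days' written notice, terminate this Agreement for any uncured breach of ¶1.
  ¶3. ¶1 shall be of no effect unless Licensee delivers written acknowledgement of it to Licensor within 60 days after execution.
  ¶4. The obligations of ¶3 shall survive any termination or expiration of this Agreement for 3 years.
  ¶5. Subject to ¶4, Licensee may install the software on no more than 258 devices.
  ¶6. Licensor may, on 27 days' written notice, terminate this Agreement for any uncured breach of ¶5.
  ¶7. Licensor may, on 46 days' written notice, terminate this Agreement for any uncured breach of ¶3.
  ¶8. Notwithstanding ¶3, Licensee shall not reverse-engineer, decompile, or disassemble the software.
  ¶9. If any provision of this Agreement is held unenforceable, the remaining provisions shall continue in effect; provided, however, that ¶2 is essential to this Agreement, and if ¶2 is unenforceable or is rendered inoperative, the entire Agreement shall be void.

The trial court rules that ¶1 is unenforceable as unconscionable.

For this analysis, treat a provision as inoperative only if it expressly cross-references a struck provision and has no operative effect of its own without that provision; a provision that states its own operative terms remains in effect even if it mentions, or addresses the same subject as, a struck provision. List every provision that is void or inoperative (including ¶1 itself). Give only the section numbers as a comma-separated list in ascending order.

1, 2, 3, 4, 5, 6, 7, 8, 9

¶1 is struck. ¶2 operates only by reference to ¶1, so it falls with ¶1. ¶3 operates only by reference to ¶1, so it falls with ¶1. ¶4 operates only by reference to ¶3, so it falls with ¶3. ¶7 has no operative effect of its own apart from ¶3 and is therefore inoperative. ¶9 makes ¶2 an essential term, and ¶2 has been rendered inoperative by the cascade; under ¶9, the entire Agreement is therefore void. No provision of the Agreement survives.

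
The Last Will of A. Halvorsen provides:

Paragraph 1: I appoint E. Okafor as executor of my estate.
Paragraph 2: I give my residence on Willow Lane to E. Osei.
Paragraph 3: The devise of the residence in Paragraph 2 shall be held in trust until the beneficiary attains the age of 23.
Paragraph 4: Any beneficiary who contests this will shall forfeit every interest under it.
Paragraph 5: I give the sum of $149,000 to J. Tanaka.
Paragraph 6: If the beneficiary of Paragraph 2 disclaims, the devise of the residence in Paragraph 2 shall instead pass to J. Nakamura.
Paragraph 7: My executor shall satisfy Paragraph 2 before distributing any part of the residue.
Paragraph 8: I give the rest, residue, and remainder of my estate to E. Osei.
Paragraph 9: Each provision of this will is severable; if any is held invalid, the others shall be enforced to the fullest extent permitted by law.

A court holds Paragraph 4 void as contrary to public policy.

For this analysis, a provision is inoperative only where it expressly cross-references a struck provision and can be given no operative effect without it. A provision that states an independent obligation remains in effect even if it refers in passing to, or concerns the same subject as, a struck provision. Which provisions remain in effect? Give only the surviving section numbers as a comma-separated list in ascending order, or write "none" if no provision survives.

1, 2, 3, 5, 6, 7, 8, 9

Paragraph 4 is struck. Nothing else in the will is defined by reference to Paragraph 4. Paragraph 9 is a severability clause and preserves every provision that can still be given independent effect. That leaves Paragraph 1, Paragraph 2, Paragraph 3, Paragraph 5, Paragraph 6, Paragraph 7, Paragraph 8, and Paragraph 9 in effect.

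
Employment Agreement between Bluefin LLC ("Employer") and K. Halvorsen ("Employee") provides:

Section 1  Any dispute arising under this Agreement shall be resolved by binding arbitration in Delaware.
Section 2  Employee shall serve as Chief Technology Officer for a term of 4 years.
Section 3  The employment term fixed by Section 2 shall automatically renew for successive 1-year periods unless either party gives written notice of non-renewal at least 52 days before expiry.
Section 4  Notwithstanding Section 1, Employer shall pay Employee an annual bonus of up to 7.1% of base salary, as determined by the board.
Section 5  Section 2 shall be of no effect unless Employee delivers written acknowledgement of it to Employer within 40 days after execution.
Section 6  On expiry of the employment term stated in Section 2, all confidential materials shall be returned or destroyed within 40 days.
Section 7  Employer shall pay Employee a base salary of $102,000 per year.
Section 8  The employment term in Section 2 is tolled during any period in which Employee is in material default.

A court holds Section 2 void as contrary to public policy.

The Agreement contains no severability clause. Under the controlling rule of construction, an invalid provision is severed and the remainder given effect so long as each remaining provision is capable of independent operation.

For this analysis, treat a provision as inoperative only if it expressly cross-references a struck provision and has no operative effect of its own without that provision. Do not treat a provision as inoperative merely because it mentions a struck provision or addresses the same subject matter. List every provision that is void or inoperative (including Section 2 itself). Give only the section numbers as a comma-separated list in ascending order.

Section 2 is struck. Section 3 does nothing except set the renewal of the employment term by reference to Section 2; with Section 2 gone it has no independent effect and is inoperative. The only function of Section 5 is the acknowledgement condition for Section 2, so it cannot stand once Section 2 is removed. Section 6 has no operative effect of its own apart from Section 2 and is therefore inoperative. Section 8 does nothing except set the tolling of the employment term by reference to Section 2; with Section 2 gone it has no independent effect and is inoperative. Under the stated default rule, only provisions that cannot operate independently fall away; the rest are enforced. Section 1, Section 4, and Section 7 remain in effect.

2, 3, 5, 6, 8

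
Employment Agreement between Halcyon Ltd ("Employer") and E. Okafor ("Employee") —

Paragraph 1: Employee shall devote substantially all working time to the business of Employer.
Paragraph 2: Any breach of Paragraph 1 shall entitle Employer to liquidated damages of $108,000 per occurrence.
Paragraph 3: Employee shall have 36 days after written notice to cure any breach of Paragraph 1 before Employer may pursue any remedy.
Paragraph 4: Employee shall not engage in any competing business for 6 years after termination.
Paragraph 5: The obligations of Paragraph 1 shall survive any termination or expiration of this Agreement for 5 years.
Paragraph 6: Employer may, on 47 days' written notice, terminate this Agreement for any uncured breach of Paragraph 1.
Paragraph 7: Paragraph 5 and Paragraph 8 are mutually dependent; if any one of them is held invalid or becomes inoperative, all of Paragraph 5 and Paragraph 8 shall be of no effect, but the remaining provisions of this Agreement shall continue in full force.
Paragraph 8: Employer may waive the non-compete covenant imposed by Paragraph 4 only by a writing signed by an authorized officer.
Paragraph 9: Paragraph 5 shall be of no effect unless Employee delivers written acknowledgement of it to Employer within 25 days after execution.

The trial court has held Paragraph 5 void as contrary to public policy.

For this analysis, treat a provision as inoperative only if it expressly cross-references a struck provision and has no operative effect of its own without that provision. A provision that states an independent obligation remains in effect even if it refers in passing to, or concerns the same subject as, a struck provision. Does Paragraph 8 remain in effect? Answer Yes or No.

Paragraph 5 is struck. Paragraph 9 merely fixes the acknowledgement condition for Paragraph 5; with Paragraph 5 gone it has nothing to operate on and falls away. Paragraph 7 declares Paragraph 5 and Paragraph 8 mutually dependent; since one of them has fallen, all of them are of no effect. That brings down Paragraph 8 as well. The remainder continues in force under Paragraph 7. Paragraph 1, Paragraph 2, Paragraph 3, Paragraph 4, Paragraph 6, and Paragraph 7 remain in effect. Paragraph 8 is among the inoperative provisions, so the answer is no.

No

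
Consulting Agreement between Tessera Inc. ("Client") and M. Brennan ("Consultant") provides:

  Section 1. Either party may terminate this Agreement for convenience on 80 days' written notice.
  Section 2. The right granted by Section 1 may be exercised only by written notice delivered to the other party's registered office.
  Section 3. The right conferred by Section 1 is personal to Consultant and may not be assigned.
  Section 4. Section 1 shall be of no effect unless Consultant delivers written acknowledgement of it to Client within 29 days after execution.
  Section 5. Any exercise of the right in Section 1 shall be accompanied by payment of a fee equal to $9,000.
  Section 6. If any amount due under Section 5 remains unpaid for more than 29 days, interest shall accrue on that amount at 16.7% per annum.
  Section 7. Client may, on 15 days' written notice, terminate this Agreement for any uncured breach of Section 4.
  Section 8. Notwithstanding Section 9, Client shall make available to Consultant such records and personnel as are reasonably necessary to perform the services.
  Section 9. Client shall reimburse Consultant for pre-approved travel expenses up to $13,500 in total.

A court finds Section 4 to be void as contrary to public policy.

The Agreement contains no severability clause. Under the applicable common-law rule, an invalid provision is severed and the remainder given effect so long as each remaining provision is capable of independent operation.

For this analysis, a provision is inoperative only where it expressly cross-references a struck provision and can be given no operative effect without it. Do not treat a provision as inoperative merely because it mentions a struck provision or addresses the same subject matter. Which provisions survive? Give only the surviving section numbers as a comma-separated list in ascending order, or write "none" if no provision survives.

1, 2, 3, 5, 6, 8, 9

Section 4 is struck. Section 7 operates only by reference to Section 4, so it falls with Section 4. Under the stated default rule, only provisions that cannot operate independently fall away; the rest are enforced. The provisions still in force are Section 1, Section 2, Section 3, Section 5, Section 6, Section 8, and Section 9.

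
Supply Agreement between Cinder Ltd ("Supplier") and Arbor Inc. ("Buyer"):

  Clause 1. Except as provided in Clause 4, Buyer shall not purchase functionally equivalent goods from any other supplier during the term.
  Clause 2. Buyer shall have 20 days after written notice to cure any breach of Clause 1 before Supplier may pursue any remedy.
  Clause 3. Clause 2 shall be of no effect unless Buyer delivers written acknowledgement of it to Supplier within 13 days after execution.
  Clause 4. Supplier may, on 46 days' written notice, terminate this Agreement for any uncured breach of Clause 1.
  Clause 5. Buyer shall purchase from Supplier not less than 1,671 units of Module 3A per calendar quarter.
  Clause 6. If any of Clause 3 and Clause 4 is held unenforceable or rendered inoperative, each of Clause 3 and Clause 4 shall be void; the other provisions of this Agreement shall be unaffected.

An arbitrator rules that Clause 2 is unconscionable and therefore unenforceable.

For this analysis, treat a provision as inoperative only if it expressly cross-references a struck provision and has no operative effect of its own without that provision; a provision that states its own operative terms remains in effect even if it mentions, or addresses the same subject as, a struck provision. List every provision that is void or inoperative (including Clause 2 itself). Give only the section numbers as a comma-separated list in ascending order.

Clause 2 is struck. The only function of Clause 3 is the acknowledgement condition for Clause 2, so it cannot stand once Clause 2 is removed. Although Clause 1 refers to Clause 4, its operative terms do not depend on Clause 4, so it remains in effect. Clause 6 declares Clause 3 and Clause 4 mutually dependent; since one of them has fallen, all of them are of no effect. That brings down Clause 4 as well. The remainder continues in force under Clause 6. Clause 1, Clause 5, and Clause 6 remain in effect.

2, 3, 4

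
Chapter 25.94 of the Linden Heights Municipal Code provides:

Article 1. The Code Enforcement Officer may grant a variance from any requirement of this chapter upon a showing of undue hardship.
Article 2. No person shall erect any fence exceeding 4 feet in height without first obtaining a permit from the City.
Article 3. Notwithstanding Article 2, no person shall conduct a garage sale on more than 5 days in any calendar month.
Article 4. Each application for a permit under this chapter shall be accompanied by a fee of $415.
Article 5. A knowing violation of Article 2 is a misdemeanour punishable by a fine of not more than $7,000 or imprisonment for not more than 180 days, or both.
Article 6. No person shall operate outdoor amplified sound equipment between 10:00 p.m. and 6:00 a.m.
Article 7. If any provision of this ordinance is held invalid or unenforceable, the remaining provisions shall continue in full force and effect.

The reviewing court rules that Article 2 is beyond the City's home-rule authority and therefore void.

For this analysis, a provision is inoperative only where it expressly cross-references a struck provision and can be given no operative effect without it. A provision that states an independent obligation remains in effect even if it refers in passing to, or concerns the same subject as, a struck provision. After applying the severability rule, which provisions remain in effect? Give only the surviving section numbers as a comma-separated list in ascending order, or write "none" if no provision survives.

Article 2 is struck. Article 5 has no operative effect of its own apart from Article 2 and is therefore inoperative. Article 3 mentions Article 2 but its own obligation stands independently of Article 2, so Article 3 is not affected. Under the severability clause in Article 7, the remaining provisions continue in force. Article 1, Article 3, Article 4, Article 6, and Article 7 remain in effect.

1, 3, 4, 6, 7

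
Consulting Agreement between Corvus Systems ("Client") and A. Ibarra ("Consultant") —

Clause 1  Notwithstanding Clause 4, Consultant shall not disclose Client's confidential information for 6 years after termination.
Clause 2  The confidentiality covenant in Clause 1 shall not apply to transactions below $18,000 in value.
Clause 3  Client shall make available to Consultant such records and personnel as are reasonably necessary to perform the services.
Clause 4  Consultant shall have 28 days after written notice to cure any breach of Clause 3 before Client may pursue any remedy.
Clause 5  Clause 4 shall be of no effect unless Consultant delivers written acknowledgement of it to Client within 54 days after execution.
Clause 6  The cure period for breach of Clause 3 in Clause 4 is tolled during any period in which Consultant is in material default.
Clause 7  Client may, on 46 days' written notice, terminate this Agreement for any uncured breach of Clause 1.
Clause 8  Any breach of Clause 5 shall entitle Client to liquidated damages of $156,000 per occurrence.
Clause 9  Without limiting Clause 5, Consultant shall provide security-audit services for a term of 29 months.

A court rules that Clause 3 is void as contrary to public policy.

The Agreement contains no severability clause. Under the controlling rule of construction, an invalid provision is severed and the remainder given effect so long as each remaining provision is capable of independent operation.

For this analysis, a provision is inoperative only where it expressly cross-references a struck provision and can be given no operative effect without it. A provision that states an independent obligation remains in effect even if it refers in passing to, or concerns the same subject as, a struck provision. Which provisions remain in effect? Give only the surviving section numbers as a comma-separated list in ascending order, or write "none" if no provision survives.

1, 2, 7, 9

Clause 3 is struck. The only function of Clause 4 is the cure period for breach of Clause 3, so it cannot stand once Clause 3 is removed. Clause 5 has no operative effect of its own apart from Clause 4 and is therefore inoperative. Clause 6 does nothing except set the tolling of the cure period for breach of Clause 3 by reference to Clause 4; with Clause 4 gone it has no independent effect and is inoperative. The whole of Clause 8 is the liquidated-damages amount, defined by reference to Clause 5, so Clause 8 cannot stand once Clause 5 is removed. Although Clause 9 refers to Clause 5, its operative terms do not depend on Clause 5, so it remains in effect. Clause 1 mentions Clause 4 but its own obligation stands independently of Clause 4, so Clause 1 is not affected. With no severability clause, the stated default rule severs what cannot stand and enforces each remaining provision that can operate on its own. Clause 1, Clause 2, Clause 7, and Clause 9 remain in effect.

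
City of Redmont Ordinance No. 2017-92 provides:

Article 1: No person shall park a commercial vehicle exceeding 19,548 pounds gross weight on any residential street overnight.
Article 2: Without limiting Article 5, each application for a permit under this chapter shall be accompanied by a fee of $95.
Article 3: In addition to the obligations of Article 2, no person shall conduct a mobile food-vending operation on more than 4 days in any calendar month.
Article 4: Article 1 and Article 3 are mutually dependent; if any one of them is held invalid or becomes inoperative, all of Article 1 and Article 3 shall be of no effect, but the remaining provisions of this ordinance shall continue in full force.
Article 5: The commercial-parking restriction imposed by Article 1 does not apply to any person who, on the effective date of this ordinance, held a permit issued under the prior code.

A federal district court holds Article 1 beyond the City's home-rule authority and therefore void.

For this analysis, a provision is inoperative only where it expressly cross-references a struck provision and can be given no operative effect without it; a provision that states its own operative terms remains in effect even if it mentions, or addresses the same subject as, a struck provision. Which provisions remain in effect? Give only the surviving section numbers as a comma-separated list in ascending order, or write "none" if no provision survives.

Article 1 is struck. Article 5 operates only by reference to Article 1, so it falls with Article 1. Article 2 mentions Article 5 but its own obligation stands independently of Article 5, so Article 2 is not affected. Article 4 declares Article 1 and Article 3 mutually dependent; since one of them has fallen, all of them are of no effect. That brings down Article 3 as well. The remainder continues in force under Article 4. Article 2 and Article 4 remain in effect.

2, 4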